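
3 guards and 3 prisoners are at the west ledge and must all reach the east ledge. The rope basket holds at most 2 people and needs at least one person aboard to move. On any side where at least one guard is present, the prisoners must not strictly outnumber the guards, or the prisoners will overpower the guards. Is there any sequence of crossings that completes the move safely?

Yes

1. 2 prisoners → the east ledge.  (the west ledge: 3G 1P; the east ledge: 0G 2P)
2. 1 prisoner ← the west ledge.  (the west ledge: 3G 2P; the east ledge: 0G 1P)
3. 2 prisoners → the east ledge.  (the west ledge: 3G 0P; the east ledge: 0G 3P)
4. 1 prisoner ← the west ledge.  (the west ledge: 3G 1P; the east ledge: 0G 2P)
5. 2 guards → the east ledge.  (the west ledge: 1G 1P; the east ledge: 2G 2P)
6. 1 guard and 1 prisoner ← the west ledge.  (the west ledge: 2G 2P; the east ledge: 1G 1P)
7. 2 guards → the east ledge.  (the west ledge: 0G 2P; the east ledge: 3G 1P)
8. 1 prisoner ← the west ledge.  (the west ledge: 0G 3P; the east ledge: 3G 0P)
9. 2 prisoners → the east ledge.  (the west ledge: 0G 1P; the east ledge: 3G 2P)
10. 1 prisoner ← the west ledge.  (the west ledge: 0G 2P; the east ledge: 3G 1P)
11. 2 prisoners → the east ledge.  (the west ledge: 0G 0P; the east ledge: 3G 3P)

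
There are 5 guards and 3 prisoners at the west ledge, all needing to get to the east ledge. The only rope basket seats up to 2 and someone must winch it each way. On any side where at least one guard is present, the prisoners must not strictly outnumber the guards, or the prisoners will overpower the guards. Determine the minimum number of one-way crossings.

Counting alone: each trip to the east ledge takes at most 2 across and each return brings at least 1 back, so after t trips out (and t−1 returns) at most 2t − (t−1) of the 8 are across; that first reaches 8 at t = 7, so at least 13 crossings are needed.
The plan below uses exactly 13 crossings, so it is optimal:
1. 2 prisoners → the east ledge.  (the west ledge: 5G 1P; the east ledge: 0G 2P)
2. 1 prisoner ← the west ledge.  (the west ledge: 5G 2P; the east ledge: 0G 1P)
3. 2 prisoners → the east ledge.  (the west ledge: 5G 0P; the east ledge: 0G 3P)
4. 1 prisoner ← the west ledge.  (the west ledge: 5G 1P; the east ledge: 0G 2P)
5. 2 guards → the east ledge.  (the west ledge: 3G 1P; the east ledge: 2G 2P)
6. 1 prisoner ← the west ledge.  (the west ledge: 3G 2P; the east ledge: 2G 1P)
7. 1 guard and 1 prisoner → the east ledge.  (the west ledge: 2G 1P; the east ledge: 3G 2P)
8. 1 prisoner ← the west ledge.  (the west ledge: 2G 2P; the east ledge: 3G 1P)
9. 2 prisoners → the east ledge.  (the west ledge: 2G 0P; the east ledge: 3G 3P)
10. 1 prisoner ← the west ledge.  (the west ledge: 2G 1P; the east ledge: 3G 2P)
11. 1 guard and 1 prisoner → the east ledge.  (the west ledge: 1G 0P; the east ledge: 4G 3P)
12. 1 prisoner ← the west ledge.  (the west ledge: 1G 1P; the east ledge: 4G 2P)
13. 1 guard and 1 prisoner → the east ledge.  (the west ledge: 0G 0P; the east ledge: 5G 3P)

13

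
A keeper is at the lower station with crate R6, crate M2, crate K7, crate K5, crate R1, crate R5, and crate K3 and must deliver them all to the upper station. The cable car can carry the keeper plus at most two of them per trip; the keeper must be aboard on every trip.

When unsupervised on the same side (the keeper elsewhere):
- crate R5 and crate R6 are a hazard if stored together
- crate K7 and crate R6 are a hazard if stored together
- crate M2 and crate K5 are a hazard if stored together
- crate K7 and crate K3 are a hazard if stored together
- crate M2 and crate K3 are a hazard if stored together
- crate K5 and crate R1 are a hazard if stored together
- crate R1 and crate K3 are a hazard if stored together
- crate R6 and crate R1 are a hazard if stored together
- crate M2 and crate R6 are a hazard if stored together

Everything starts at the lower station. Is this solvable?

Whatever the first load, the items left behind include a forbidden pair without the keeper. No opening move is safe, so no plan exists.

No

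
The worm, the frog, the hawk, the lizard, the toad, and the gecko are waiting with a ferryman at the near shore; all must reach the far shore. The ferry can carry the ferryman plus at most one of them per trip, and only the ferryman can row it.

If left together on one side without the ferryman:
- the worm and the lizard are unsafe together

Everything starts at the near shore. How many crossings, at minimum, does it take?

11

Counting alone: the ferryman can take at most 1 across per trip to the far shore, so moving all 6 needs at least 6 loaded trips out, with a return between consecutive ones — at least 11 crossings.
The plan below uses exactly 11 crossings, so it is optimal:
1. Ferryman goes to the far shore with the worm.  [the near shore: the frog, the gecko, the hawk, the lizard, the toad | the far shore: the worm]
2. Ferryman goes back to the near shore alone.  [the near shore: the frog, the gecko, the hawk, the lizard, the toad | the far shore: the worm]
3. Ferryman goes to the far shore with the frog.  [the near shore: the gecko, the hawk, the lizard, the toad | the far shore: the frog, the worm]
4. Ferryman goes back to the near shore alone.  [the near shore: the gecko, the hawk, the lizard, the toad | the far shore: the frog, the worm]
5. Ferryman goes to the far shore with the hawk.  [the near shore: the gecko, the lizard, the toad | the far shore: the frog, the hawk, the worm]
6. Ferryman goes back to the near shore alone.  [the near shore: the gecko, the lizard, the toad | the far shore: the frog, the hawk, the worm]
7. Ferryman goes to the far shore with the toad.  [the near shore: the gecko, the lizard | the far shore: the frog, the hawk, the toad, the worm]
8. Ferryman goes back to the near shore alone.  [the near shore: the gecko, the lizard | the far shore: the frog, the hawk, the toad, the worm]
9. Ferryman goes to the far shore with the gecko.  [the near shore: the lizard | the far shore: the frog, the gecko, the hawk, the toad, the worm]
10. Ferryman goes back to the near shore alone.  [the near shore: the lizard | the far shore: the frog, the gecko, the hawk, the toad, the worm]
11. Ferryman goes to the far shore with the lizard.  [the near shore: — | the far shore: the frog, the gecko, the hawk, the lizard, the toad, the worm]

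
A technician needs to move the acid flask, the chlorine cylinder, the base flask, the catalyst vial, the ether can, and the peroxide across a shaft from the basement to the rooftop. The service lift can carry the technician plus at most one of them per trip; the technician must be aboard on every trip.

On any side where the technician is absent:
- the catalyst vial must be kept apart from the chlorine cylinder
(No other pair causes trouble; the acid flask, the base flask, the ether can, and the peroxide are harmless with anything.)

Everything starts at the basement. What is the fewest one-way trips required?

Counting alone: the technician can take at most 1 across per trip to the rooftop, so moving all 6 needs at least 6 loaded trips out, with a return between consecutive ones — at least 11 crossings.
The plan below uses exactly 11 crossings, so it is optimal:
1. Technician goes to the rooftop with the chlorine cylinder.
2. Technician goes back to the basement alone.
3. Technician goes to the rooftop with the acid flask.
4. Technician goes back to the basement alone.
5. Technician goes to the rooftop with the base flask.
6. Technician goes back to the basement alone.
7. Technician goes to the rooftop with the ether can.
8. Technician goes back to the basement alone.
9. Technician goes to the rooftop with the peroxide.
10. Technician goes back to the basement alone.
11. Technician goes to the rooftop with the catalyst vial.

11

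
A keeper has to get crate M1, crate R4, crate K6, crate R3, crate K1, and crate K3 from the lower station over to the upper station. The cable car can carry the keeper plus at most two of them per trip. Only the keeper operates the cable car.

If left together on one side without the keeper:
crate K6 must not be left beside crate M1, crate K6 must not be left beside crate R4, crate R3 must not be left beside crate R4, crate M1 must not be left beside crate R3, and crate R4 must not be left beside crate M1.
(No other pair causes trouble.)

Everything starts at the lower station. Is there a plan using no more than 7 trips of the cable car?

No

Counting alone: the keeper can take at most 2 across per trip to the upper station, so moving all 6 needs at least 3 loaded trips out, with a return between consecutive ones — at least 5 crossings.
The safety rule pushes this higher. Following every safe sequence of crossings, the most of the 6 that can be at the upper station as the cable car arrives there on crossings 5, 7 is 4, 5 respectively — never all 6.
So the move cannot be finished within 7 crossings. (The shortest complete plan takes 9:)
1. Keeper goes to the upper station with crate M1 and crate R4.
2. Keeper goes back to the lower station with crate M1.
3. Keeper goes to the upper station with crate K1 and crate M1.
4. Keeper goes back to the lower station with crate M1.
5. Keeper goes to the upper station with crate K3 and crate M1.
6. Keeper goes back to the lower station with crate M1.
7. Keeper goes to the upper station with crate K6 and crate R3.
8. Keeper goes back to the lower station with crate R4.
9. Keeper goes to the upper station with crate M1 and crate R4.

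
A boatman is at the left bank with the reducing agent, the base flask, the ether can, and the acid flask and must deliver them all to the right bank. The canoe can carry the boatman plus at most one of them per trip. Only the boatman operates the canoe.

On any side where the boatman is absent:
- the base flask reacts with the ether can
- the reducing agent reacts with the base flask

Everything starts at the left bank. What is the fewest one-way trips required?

9

Counting alone: the boatman can take at most 1 across per trip to the right bank, so moving all 4 needs at least 4 loaded trips out, with a return between consecutive ones — at least 7 crossings.
The safety rule pushes this higher. Following every safe sequence of crossings, the most of the 4 that can be at the right bank as the canoe arrives there on crossing 7 is 3 — never all 4.
So no plan with fewer than 9 crossings exists, and this one achieves 9:
1. Boatman goes to the right bank with the base flask.
2. Boatman goes back to the left bank alone.
3. Boatman goes to the right bank with the reducing agent.
4. Boatman goes back to the left bank with the base flask.
5. Boatman goes to the right bank with the ether can.
6. Boatman goes back to the left bank alone.
7. Boatman goes to the right bank with the acid flask.
8. Boatman goes back to the left bank alone.
9. Boatman goes to the right bank with the base flask.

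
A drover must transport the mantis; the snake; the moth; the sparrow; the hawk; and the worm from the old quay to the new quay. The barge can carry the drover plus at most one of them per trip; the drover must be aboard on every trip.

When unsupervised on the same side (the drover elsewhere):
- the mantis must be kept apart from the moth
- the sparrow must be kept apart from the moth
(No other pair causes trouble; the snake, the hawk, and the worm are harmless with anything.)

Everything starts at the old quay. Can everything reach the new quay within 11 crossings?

No

Counting alone: the drover can take at most 1 across per trip to the new quay, so moving all 6 needs at least 6 loaded trips out, with a return between consecutive ones — at least 11 crossings.
The safety rule pushes this higher. Following every safe sequence of crossings, the most of the 6 that can be at the new quay as the barge arrives there on crossing 11 is 5 — never all 6.
So the move cannot be finished within 11 crossings. (The shortest complete plan takes 13:)
1. Drover goes to the new quay with the moth.
2. Drover goes back to the old quay alone.
3. Drover goes to the new quay with the mantis.
4. Drover goes back to the old quay with the moth.
5. Drover goes to the new quay with the sparrow.
6. Drover goes back to the old quay alone.
7. Drover goes to the new quay with the snake.
8. Drover goes back to the old quay alone.
9. Drover goes to the new quay with the hawk.
10. Drover goes back to the old quay alone.
11. Drover goes to the new quay with the worm.
12. Drover goes back to the old quay alone.
13. Drover goes to the new quay with the moth.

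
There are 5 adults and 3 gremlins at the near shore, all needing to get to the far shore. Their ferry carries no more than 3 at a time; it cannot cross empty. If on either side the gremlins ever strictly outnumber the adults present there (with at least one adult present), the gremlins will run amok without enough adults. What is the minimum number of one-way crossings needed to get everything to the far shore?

7

Counting alone: each trip to the far shore takes at most 3 across and each return brings at least 1 back, so after t trips out (and t−1 returns) at most 3t − (t−1) of the 8 are across; that first reaches 8 at t = 4, so at least 7 crossings are needed.
The plan below uses exactly 7 crossings, so it is optimal:
1. 2 gremlins → the far shore.  (the near shore: 5A 1G; the far shore: 0A 2G)
2. 1 gremlin ← the near shore.  (the near shore: 5A 2G; the far shore: 0A 1G)
3. 2 adults and 1 gremlin → the far shore.  (the near shore: 3A 1G; the far shore: 2A 2G)
4. 1 gremlin ← the near shore.  (the near shore: 3A 2G; the far shore: 2A 1G)
5. 1 adult and 2 gremlins → the far shore.  (the near shore: 2A 0G; the far shore: 3A 3G)
6. 1 gremlin ← the near shore.  (the near shore: 2A 1G; the far shore: 3A 2G)
7. 2 adults and 1 gremlin → the far shore.  (the near shore: 0A 0G; the far shore: 5A 3G)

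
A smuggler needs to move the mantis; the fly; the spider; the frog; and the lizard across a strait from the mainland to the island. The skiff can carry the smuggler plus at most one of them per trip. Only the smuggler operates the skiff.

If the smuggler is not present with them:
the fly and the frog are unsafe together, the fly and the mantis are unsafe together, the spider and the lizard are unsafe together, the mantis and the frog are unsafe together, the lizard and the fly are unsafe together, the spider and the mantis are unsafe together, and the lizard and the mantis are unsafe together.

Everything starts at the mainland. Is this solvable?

Whatever the first load, the items left behind include a forbidden pair without the smuggler. No opening move is safe, so no plan exists.

No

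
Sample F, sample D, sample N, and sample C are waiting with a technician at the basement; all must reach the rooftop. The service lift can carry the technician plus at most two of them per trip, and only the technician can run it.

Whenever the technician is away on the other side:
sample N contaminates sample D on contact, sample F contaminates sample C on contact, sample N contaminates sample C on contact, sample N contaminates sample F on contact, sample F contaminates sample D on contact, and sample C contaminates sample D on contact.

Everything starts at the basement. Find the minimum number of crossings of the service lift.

impossible

Whatever the first load, the items left behind include a forbidden pair without the technician. No opening move is safe, so no plan exists.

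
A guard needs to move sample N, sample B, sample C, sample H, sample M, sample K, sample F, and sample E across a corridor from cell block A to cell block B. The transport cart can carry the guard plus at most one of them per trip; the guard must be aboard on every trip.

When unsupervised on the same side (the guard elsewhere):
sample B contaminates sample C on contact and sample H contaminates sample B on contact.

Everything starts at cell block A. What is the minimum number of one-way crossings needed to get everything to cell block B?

17

Counting alone: the guard can take at most 1 across per trip to cell block B, so moving all 8 needs at least 8 loaded trips out, with a return between consecutive ones — at least 15 crossings.
The safety rule pushes this higher. Following every safe sequence of crossings, the most of the 8 that can be at cell block B as the transport cart arrives there on crossing 15 is 7 — never all 8.
So no plan with fewer than 17 crossings exists, and this one achieves 17:
1. Guard goes to cell block B with sample B.
2. Guard goes back to cell block A alone.
3. Guard goes to cell block B with sample N.
4. Guard goes back to cell block A alone.
5. Guard goes to cell block B with sample C.
6. Guard goes back to cell block A with sample B.
7. Guard goes to cell block B with sample H.
8. Guard goes back to cell block A alone.
9. Guard goes to cell block B with sample M.
10. Guard goes back to cell block A alone.
11. Guard goes to cell block B with sample K.
12. Guard goes back to cell block A alone.
13. Guard goes to cell block B with sample F.
14. Guard goes back to cell block A alone.
15. Guard goes to cell block B with sample E.
16. Guard goes back to cell block A alone.
17. Guard goes to cell block B with sample B.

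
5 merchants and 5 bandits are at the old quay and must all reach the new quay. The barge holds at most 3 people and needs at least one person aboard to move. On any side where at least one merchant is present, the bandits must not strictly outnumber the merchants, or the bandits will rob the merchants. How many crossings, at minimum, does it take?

Counting alone: each trip to the new quay takes at most 3 across and each return brings at least 1 back, so after t trips out (and t−1 returns) at most 3t − (t−1) of the 10 are across; that first reaches 10 at t = 5, so at least 9 crossings are needed.
The safety rule pushes this higher. Following every safe sequence of crossings, the most of the 10 that can be at the new quay as the barge arrives there on crossing 9 is 9 — never all 10.
So no plan with fewer than 11 crossings exists, and this one achieves 11:
1. 2 bandits → the new quay.  (the old quay: 5M 3B; the new quay: 0M 2B)
2. 1 bandit ← the old quay.  (the old quay: 5M 4B; the new quay: 0M 1B)
3. 3 bandits → the new quay.  (the old quay: 5M 1B; the new quay: 0M 4B)
4. 1 bandit ← the old quay.  (the old quay: 5M 2B; the new quay: 0M 3B)
5. 3 merchants → the new quay.  (the old quay: 2M 2B; the new quay: 3M 3B)
6. 1 merchant and 1 bandit ← the old quay.  (the old quay: 3M 3B; the new quay: 2M 2B)
7. 3 merchants → the new quay.  (the old quay: 0M 3B; the new quay: 5M 2B)
8. 1 bandit ← the old quay.  (the old quay: 0M 4B; the new quay: 5M 1B)
9. 2 bandits → the new quay.  (the old quay: 0M 2B; the new quay: 5M 3B)
10. 1 bandit ← the old quay.  (the old quay: 0M 3B; the new quay: 5M 2B)
11. 3 bandits → the new quay.  (the old quay: 0M 0B; the new quay: 5M 5B)

11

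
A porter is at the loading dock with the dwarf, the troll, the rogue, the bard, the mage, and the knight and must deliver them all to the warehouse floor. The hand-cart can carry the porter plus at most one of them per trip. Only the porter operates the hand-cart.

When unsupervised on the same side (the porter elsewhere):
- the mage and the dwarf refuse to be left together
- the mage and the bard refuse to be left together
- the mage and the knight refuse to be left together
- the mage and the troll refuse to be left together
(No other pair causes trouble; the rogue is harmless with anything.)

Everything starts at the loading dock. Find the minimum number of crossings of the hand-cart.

impossible

Following every safe sequence of crossings from the start, the most of the 6 that can be at the warehouse floor as the hand-cart arrives there on crossings 1, 3, 5 is 1, 2, 3 respectively; the best ever achieved is 3 of 6.
From crossing 7 on, no configuration arises that was not already reachable earlier: only 22 distinct safe configurations (who is on which side, and where the hand-cart is) can ever be reached, none of them has everyone across, and every continuation just revisits them. So no valid plan exists.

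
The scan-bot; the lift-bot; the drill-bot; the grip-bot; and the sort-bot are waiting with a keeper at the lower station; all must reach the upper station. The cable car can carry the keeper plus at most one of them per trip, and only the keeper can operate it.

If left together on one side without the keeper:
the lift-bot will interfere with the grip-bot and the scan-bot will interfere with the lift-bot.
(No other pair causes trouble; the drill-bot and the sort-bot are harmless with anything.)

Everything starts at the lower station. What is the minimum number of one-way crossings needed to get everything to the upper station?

11

Counting alone: the keeper can take at most 1 across per trip to the upper station, so moving all 5 needs at least 5 loaded trips out, with a return between consecutive ones — at least 9 crossings.
The safety rule pushes this higher. Following every safe sequence of crossings, the most of the 5 that can be at the upper station as the cable car arrives there on crossing 9 is 4 — never all 5.
So no plan with fewer than 11 crossings exists, and this one achieves 11:
1. Keeper goes to the upper station with the lift-bot.  [the lower station: the drill-bot, the grip-bot, the scan-bot, the sort-bot | the upper station: the lift-bot]
2. Keeper goes back to the lower station alone.  [the lower station: the drill-bot, the grip-bot, the scan-bot, the sort-bot | the upper station: the lift-bot]
3. Keeper goes to the upper station with the scan-bot.  [the lower station: the drill-bot, the grip-bot, the sort-bot | the upper station: the lift-bot, the scan-bot]
4. Keeper goes back to the lower station with the lift-bot.  [the lower station: the drill-bot, the grip-bot, the lift-bot, the sort-bot | the upper station: the scan-bot]
5. Keeper goes to the upper station with the grip-bot.  [the lower station: the drill-bot, the lift-bot, the sort-bot | the upper station: the grip-bot, the scan-bot]
6. Keeper goes back to the lower station alone.  [the lower station: the drill-bot, the lift-bot, the sort-bot | the upper station: the grip-bot, the scan-bot]
7. Keeper goes to the upper station with the drill-bot.  [the lower station: the lift-bot, the sort-bot | the upper station: the drill-bot, the grip-bot, the scan-bot]
8. Keeper goes back to the lower station alone.  [the lower station: the lift-bot, the sort-bot | the upper station: the drill-bot, the grip-bot, the scan-bot]
9. Keeper goes to the upper station with the sort-bot.  [the lower station: the lift-bot | the upper station: the drill-bot, the grip-bot, the scan-bot, the sort-bot]
10. Keeper goes back to the lower station alone.  [the lower station: the lift-bot | the upper station: the drill-bot, the grip-bot, the scan-bot, the sort-bot]
11. Keeper goes to the upper station with the lift-bot.  [the lower station: — | the upper station: the drill-bot, the grip-bot, the lift-bot, the scan-bot, the sort-bot]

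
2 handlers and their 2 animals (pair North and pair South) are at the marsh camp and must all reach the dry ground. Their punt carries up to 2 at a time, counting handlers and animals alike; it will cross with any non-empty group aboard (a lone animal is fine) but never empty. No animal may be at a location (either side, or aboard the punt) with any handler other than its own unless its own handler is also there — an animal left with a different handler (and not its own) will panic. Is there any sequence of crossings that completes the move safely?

1. animal North and handler North cross → the dry ground.
2. handler North crosses ← the marsh camp.
3. handler North and handler South cross → the dry ground.
4. handler South crosses ← the marsh camp.
5. animal South and handler South cross → the dry ground.

Yes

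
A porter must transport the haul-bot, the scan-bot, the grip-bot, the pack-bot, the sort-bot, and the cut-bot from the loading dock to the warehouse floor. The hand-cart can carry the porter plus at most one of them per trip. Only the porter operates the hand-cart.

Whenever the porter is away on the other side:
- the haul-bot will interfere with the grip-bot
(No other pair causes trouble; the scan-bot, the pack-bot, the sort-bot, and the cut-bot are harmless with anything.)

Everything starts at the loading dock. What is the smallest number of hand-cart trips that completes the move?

Counting alone: the porter can take at most 1 across per trip to the warehouse floor, so moving all 6 needs at least 6 loaded trips out, with a return between consecutive ones — at least 11 crossings.
The plan below uses exactly 11 crossings, so it is optimal:
1. Porter goes to the warehouse floor with the haul-bot.  [the loading dock: the cut-bot, the grip-bot, the pack-bot, the scan-bot, the sort-bot | the warehouse floor: the haul-bot]
2. Porter goes back to the loading dock alone.  [the loading dock: the cut-bot, the grip-bot, the pack-bot, the scan-bot, the sort-bot | the warehouse floor: the haul-bot]
3. Porter goes to the warehouse floor with the scan-bot.  [the loading dock: the cut-bot, the grip-bot, the pack-bot, the sort-bot | the warehouse floor: the haul-bot, the scan-bot]
4. Porter goes back to the loading dock alone.  [the loading dock: the cut-bot, the grip-bot, the pack-bot, the sort-bot | the warehouse floor: the haul-bot, the scan-bot]
5. Porter goes to the warehouse floor with the pack-bot.  [the loading dock: the cut-bot, the grip-bot, the sort-bot | the warehouse floor: the haul-bot, the pack-bot, the scan-bot]
6. Porter goes back to the loading dock alone.  [the loading dock: the cut-bot, the grip-bot, the sort-bot | the warehouse floor: the haul-bot, the pack-bot, the scan-bot]
7. Porter goes to the warehouse floor with the sort-bot.  [the loading dock: the cut-bot, the grip-bot | the warehouse floor: the haul-bot, the pack-bot, the scan-bot, the sort-bot]
8. Porter goes back to the loading dock alone.  [the loading dock: the cut-bot, the grip-bot | the warehouse floor: the haul-bot, the pack-bot, the scan-bot, the sort-bot]
9. Porter goes to the warehouse floor with the cut-bot.  [the loading dock: the grip-bot | the warehouse floor: the cut-bot, the haul-bot, the pack-bot, the scan-bot, the sort-bot]
10. Porter goes back to the loading dock alone.  [the loading dock: the grip-bot | the warehouse floor: the cut-bot, the haul-bot, the pack-bot, the scan-bot, the sort-bot]
11. Porter goes to the warehouse floor with the grip-bot.  [the loading dock: — | the warehouse floor: the cut-bot, the grip-bot, the haul-bot, the pack-bot, the scan-bot, the sort-bot]

11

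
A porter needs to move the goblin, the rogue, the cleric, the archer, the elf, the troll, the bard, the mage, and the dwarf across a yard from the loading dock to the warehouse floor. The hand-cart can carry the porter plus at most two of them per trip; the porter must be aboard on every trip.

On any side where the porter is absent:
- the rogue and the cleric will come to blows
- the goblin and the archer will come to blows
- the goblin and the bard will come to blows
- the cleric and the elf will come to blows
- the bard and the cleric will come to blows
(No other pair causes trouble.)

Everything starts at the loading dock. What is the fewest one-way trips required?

11

Counting alone: the porter can take at most 2 across per trip to the warehouse floor, so moving all 9 needs at least 5 loaded trips out, with a return between consecutive ones — at least 9 crossings.
The safety rule pushes this higher. Following every safe sequence of crossings, the most of the 9 that can be at the warehouse floor as the hand-cart arrives there on crossing 9 is 8 — never all 9.
So no plan with fewer than 11 crossings exists, and this one achieves 11:
1. Porter goes to the warehouse floor with the cleric and the goblin.  [the loading dock: the archer, the bard, the dwarf, the elf, the mage, the rogue, the troll | the warehouse floor: the cleric, the goblin]
2. Porter goes back to the loading dock alone.  [the loading dock: the archer, the bard, the dwarf, the elf, the mage, the rogue, the troll | the warehouse floor: the cleric, the goblin]
3. Porter goes to the warehouse floor with the rogue.  [the loading dock: the archer, the bard, the dwarf, the elf, the mage, the troll | the warehouse floor: the cleric, the goblin, the rogue]
4. Porter goes back to the loading dock with the cleric.  [the loading dock: the archer, the bard, the cleric, the dwarf, the elf, the mage, the troll | the warehouse floor: the goblin, the rogue]
5. Porter goes to the warehouse floor with the bard and the elf.  [the loading dock: the archer, the cleric, the dwarf, the mage, the troll | the warehouse floor: the bard, the elf, the goblin, the rogue]
6. Porter goes back to the loading dock with the goblin.  [the loading dock: the archer, the cleric, the dwarf, the goblin, the mage, the troll | the warehouse floor: the bard, the elf, the rogue]
7. Porter goes to the warehouse floor with the archer and the troll.  [the loading dock: the cleric, the dwarf, the goblin, the mage | the warehouse floor: the archer, the bard, the elf, the rogue, the troll]
8. Porter goes back to the loading dock alone.  [the loading dock: the cleric, the dwarf, the goblin, the mage | the warehouse floor: the archer, the bard, the elf, the rogue, the troll]
9. Porter goes to the warehouse floor with the dwarf and the mage.  [the loading dock: the cleric, the goblin | the warehouse floor: the archer, the bard, the dwarf, the elf, the mage, the rogue, the troll]
10. Porter goes back to the loading dock alone.  [the loading dock: the cleric, the goblin | the warehouse floor: the archer, the bard, the dwarf, the elf, the mage, the rogue, the troll]
11. Porter goes to the warehouse floor with the cleric and the goblin.  [the loading dock: — | the warehouse floor: the archer, the bard, the cleric, the dwarf, the elf, the goblin, the mage, the rogue, the troll]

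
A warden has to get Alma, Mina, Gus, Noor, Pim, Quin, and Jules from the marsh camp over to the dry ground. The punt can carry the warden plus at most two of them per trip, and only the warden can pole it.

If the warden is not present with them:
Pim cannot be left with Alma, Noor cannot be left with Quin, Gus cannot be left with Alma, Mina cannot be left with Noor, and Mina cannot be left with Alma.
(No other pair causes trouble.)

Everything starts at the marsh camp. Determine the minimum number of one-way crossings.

9

Counting alone: the warden can take at most 2 across per trip to the dry ground, so moving all 7 needs at least 4 loaded trips out, with a return between consecutive ones — at least 7 crossings.
The safety rule pushes this higher. Following every safe sequence of crossings, the most of the 7 that can be at the dry ground as the punt arrives there on crossing 7 is 6 — never all 7.
So no plan with fewer than 9 crossings exists, and this one achieves 9:
1. Warden goes to the dry ground with Alma and Noor.
2. Warden goes back to the marsh camp alone.
3. Warden goes to the dry ground with Gus.
4. Warden goes back to the marsh camp with Alma.
5. Warden goes to the dry ground with Mina and Pim.
6. Warden goes back to the marsh camp with Noor.
7. Warden goes to the dry ground with Jules and Quin.
8. Warden goes back to the marsh camp alone.
9. Warden goes to the dry ground with Alma and Noor.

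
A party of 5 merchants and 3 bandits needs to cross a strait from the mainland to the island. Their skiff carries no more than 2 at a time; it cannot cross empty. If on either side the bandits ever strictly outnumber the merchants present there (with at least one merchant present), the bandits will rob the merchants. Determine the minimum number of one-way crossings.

13

Counting alone: each trip to the island takes at most 2 across and each return brings at least 1 back, so after t trips out (and t−1 returns) at most 2t − (t−1) of the 8 are across; that first reaches 8 at t = 7, so at least 13 crossings are needed.
The plan below uses exactly 13 crossings, so it is optimal:
1. 2 bandits → the island.  (the mainland: 5M 1B; the island: 0M 2B)
2. 1 bandit ← the mainland.  (the mainland: 5M 2B; the island: 0M 1B)
3. 2 bandits → the island.  (the mainland: 5M 0B; the island: 0M 3B)
4. 1 bandit ← the mainland.  (the mainland: 5M 1B; the island: 0M 2B)
5. 2 merchants → the island.  (the mainland: 3M 1B; the island: 2M 2B)
6. 1 bandit ← the mainland.  (the mainland: 3M 2B; the island: 2M 1B)
7. 1 merchant and 1 bandit → the island.  (the mainland: 2M 1B; the island: 3M 2B)
8. 1 bandit ← the mainland.  (the mainland: 2M 2B; the island: 3M 1B)
9. 2 bandits → the island.  (the mainland: 2M 0B; the island: 3M 3B)
10. 1 bandit ← the mainland.  (the mainland: 2M 1B; the island: 3M 2B)
11. 1 merchant and 1 bandit → the island.  (the mainland: 1M 0B; the island: 4M 3B)
12. 1 bandit ← the mainland.  (the mainland: 1M 1B; the island: 4M 2B)
13. 1 merchant and 1 bandit → the island.  (the mainland: 0M 0B; the island: 5M 3B)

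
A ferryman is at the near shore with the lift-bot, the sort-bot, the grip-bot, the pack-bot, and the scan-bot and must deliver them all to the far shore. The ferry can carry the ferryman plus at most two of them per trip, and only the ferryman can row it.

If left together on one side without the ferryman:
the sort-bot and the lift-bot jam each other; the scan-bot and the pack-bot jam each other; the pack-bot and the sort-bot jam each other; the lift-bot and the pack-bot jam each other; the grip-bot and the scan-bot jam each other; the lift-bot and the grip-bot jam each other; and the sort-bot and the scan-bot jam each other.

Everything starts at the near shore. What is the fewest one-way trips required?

Whatever the first load, the items left behind include a forbidden pair without the ferryman. No opening move is safe, so no plan exists.

impossible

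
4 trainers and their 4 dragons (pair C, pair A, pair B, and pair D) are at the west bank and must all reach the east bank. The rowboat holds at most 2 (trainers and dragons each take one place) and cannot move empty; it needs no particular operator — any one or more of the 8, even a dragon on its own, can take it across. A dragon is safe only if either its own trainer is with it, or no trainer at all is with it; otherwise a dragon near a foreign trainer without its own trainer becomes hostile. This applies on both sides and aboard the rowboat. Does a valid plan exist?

Following every safe sequence of crossings from the start, the most of the 8 that can be at the east bank as the rowboat arrives there on crossings 1, 3, 5 is 2, 3, 4 respectively; the best ever achieved is 4 of 8.
From crossing 7 on, no configuration arises that was not already reachable earlier: only 44 distinct safe configurations (who is on which side, and where the rowboat is) can ever be reached, none of them has everyone across, and every continuation just revisits them. So no valid plan exists.

No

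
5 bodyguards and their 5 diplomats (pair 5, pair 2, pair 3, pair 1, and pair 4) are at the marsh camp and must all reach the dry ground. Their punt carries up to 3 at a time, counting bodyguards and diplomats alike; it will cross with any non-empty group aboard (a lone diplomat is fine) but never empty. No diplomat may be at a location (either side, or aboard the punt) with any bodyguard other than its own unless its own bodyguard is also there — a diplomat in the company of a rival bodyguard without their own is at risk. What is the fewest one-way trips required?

Counting alone: each trip to the dry ground takes at most 3 across and each return brings at least 1 back, so after t trips out (and t−1 returns) at most 3t − (t−1) of the 10 are across; that first reaches 10 at t = 5, so at least 9 crossings are needed.
The safety rule pushes this higher. Following every safe sequence of crossings, the most of the 10 that can be at the dry ground as the punt arrives there on crossing 9 is 9 — never all 10.
So no plan with fewer than 11 crossings exists, and this one achieves 11:
1. bodyguard 5 and diplomat 5 cross → the dry ground.
2. bodyguard 5 crosses ← the marsh camp.
3. diplomat 1, diplomat 2, and diplomat 3 cross → the dry ground.
4. diplomat 5 crosses ← the marsh camp.
5. bodyguard 1, bodyguard 2, and bodyguard 3 cross → the dry ground.
6. bodyguard 2 and diplomat 2 cross ← the marsh camp.
7. bodyguard 2, bodyguard 4, and bodyguard 5 cross → the dry ground.
8. diplomat 3 crosses ← the marsh camp.
9. diplomat 2 and diplomat 5 cross → the dry ground.
10. diplomat 5 crosses ← the marsh camp.
11. diplomat 3, diplomat 4, and diplomat 5 cross → the dry ground.

11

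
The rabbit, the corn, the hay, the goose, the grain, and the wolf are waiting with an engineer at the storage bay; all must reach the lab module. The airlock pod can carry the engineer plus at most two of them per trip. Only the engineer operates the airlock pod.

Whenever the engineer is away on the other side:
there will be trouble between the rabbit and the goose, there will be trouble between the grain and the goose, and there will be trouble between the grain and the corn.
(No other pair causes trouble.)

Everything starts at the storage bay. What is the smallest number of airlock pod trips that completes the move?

5

Counting alone: the engineer can take at most 2 across per trip to the lab module, so moving all 6 needs at least 3 loaded trips out, with a return between consecutive ones — at least 5 crossings.
The plan below uses exactly 5 crossings, so it is optimal:
1. Engineer goes to the lab module with the grain and the rabbit.
2. Engineer goes back to the storage bay alone.
3. Engineer goes to the lab module with the hay and the wolf.
4. Engineer goes back to the storage bay alone.
5. Engineer goes to the lab module with the corn and the goose.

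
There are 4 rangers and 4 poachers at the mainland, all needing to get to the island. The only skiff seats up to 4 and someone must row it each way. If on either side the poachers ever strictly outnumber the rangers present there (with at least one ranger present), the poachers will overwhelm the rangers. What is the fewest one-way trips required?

Counting alone: each trip to the island takes at most 4 across and each return brings at least 1 back, so after t trips out (and t−1 returns) at most 4t − (t−1) of the 8 are across; that first reaches 8 at t = 3, so at least 5 crossings are needed.
The plan below uses exactly 5 crossings, so it is optimal:
1. 2 poachers → the island.  (the mainland: 4R 2P; the island: 0R 2P)
2. 1 poacher ← the mainland.  (the mainland: 4R 3P; the island: 0R 1P)
3. 4 rangers → the island.  (the mainland: 0R 3P; the island: 4R 1P)
4. 1 poacher ← the mainland.  (the mainland: 0R 4P; the island: 4R 0P)
5. 4 poachers → the island.  (the mainland: 0R 0P; the island: 4R 4P)

5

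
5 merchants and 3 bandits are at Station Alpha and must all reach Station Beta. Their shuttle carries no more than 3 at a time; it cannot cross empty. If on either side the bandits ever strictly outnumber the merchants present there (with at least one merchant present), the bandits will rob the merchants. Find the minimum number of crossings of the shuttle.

Counting alone: each trip to Station Beta takes at most 3 across and each return brings at least 1 back, so after t trips out (and t−1 returns) at most 3t − (t−1) of the 8 are across; that first reaches 8 at t = 4, so at least 7 crossings are needed.
The plan below uses exactly 7 crossings, so it is optimal:
1. 2 bandits → Station Beta.  (Station Alpha: 5M 1B; Station Beta: 0M 2B)
2. 1 bandit ← Station Alpha.  (Station Alpha: 5M 2B; Station Beta: 0M 1B)
3. 2 merchants and 1 bandit → Station Beta.  (Station Alpha: 3M 1B; Station Beta: 2M 2B)
4. 1 bandit ← Station Alpha.  (Station Alpha: 3M 2B; Station Beta: 2M 1B)
5. 1 merchant and 2 bandits → Station Beta.  (Station Alpha: 2M 0B; Station Beta: 3M 3B)
6. 1 bandit ← Station Alpha.  (Station Alpha: 2M 1B; Station Beta: 3M 2B)
7. 2 merchants and 1 bandit → Station Beta.  (Station Alpha: 0M 0B; Station Beta: 5M 3B)

7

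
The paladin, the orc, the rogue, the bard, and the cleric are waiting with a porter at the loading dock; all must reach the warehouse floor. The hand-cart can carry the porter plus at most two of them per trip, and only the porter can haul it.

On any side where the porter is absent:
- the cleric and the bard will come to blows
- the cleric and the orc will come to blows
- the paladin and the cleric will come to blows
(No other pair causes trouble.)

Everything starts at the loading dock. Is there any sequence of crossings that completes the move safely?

1. Porter goes to the warehouse floor with the cleric and the paladin.
2. Porter goes back to the loading dock with the cleric.
3. Porter goes to the warehouse floor with the bard and the orc.
4. Porter goes back to the loading dock alone.
5. Porter goes to the warehouse floor with the cleric and the rogue.

Yes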